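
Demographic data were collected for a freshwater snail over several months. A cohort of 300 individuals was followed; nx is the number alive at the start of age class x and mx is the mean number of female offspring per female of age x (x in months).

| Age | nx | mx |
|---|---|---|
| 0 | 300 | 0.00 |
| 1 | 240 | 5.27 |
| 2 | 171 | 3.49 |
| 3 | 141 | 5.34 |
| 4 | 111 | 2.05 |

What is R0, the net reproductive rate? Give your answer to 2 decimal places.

lx = nx/n0 = nx/300: 1, 0.8, 0.57, 0.47, 0.37
lx·mx by age: 0, 4.216, 1.9893, 2.5098, 0.7585
R0 = Σ lx·mx = 9.4736 → 9.47

9.47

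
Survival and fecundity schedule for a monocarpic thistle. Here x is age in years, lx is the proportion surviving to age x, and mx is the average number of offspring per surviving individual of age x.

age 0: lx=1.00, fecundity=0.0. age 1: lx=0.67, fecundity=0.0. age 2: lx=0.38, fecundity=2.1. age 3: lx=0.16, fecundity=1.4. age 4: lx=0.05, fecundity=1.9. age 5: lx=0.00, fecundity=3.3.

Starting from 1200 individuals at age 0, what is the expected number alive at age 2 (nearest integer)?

456

Expected survivors = N0 · l_2 = 1200 × 0.38 = 456 → 456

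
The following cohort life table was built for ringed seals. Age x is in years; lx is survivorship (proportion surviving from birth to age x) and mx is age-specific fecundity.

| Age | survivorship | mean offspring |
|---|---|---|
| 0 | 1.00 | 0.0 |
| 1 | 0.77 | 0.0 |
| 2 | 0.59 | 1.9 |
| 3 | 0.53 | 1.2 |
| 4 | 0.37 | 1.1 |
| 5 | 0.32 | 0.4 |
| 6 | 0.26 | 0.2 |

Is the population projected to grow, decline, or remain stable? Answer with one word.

growing

R0 = Σ lx·mx = 0 + 0 + 1.121 + 0.636 + 0.407 + 0.128 + 0.052 = 2.344
R0 > 1, so the population is growing.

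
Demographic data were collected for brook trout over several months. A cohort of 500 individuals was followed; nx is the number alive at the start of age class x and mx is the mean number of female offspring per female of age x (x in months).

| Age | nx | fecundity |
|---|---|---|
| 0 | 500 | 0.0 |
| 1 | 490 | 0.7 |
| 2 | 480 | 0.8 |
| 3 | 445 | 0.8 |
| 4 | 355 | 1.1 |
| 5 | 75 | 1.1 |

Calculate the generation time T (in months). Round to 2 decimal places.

2.67

lx = nx/n0 = nx/500: 1, 0.98, 0.96, 0.89, 0.71, 0.15
lx·mx: 0, 0.686, 0.768, 0.712, 0.781, 0.165 → R0 = 3.112
x·lx·mx: 0, 0.686, 1.536, 2.136, 3.124, 0.825 → Σ = 8.307
T = 8.307 / 3.112 = 2.669344… → 2.67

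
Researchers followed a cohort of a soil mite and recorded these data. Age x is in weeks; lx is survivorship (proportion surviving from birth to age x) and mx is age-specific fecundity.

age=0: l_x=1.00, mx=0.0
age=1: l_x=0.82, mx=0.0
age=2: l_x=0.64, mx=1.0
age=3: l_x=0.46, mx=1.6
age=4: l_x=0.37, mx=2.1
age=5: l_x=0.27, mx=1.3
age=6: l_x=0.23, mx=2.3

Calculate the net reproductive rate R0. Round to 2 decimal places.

lx·mx by age: 0, 0, 0.64, 0.736, 0.777, 0.351, 0.529
R0 = Σ lx·mx = 3.033 → 3.03

3.03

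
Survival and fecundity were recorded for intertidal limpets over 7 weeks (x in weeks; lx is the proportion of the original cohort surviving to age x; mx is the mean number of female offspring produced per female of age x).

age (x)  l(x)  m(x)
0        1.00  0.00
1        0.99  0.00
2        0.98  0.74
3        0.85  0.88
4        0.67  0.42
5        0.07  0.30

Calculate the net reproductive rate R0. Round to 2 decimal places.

lx·mx by age: 0, 0, 0.7252, 0.748, 0.2814, 0.021
R0 = Σ lx·mx = 1.7756 → 1.78

1.78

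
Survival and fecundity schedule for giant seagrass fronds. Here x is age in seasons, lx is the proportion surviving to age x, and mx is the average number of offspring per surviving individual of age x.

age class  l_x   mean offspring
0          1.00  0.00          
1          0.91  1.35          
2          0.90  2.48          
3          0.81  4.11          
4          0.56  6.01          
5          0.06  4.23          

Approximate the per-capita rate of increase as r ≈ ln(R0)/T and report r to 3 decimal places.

R0 = Σ lx·mx = 0 + 1.2285 + 2.232 + 3.3291 + 3.3656 + 0.2538 = 10.409
Σ x·lx·mx = 30.4112; T = 30.4112/10.409 = 2.92163…
r ≈ ln(R0)/T = ln(10.409)/2.92163… = 0.80184… → 0.802

0.802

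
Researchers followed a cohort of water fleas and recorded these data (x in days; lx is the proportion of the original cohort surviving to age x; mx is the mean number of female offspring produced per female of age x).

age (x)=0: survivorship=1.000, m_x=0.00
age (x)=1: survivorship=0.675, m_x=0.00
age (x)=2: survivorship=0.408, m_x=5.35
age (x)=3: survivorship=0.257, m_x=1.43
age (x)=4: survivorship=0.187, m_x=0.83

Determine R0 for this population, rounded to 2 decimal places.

lx·mx by age: 0, 0, 2.1828, 0.36751, 0.15521
R0 = Σ lx·mx = 2.70552 → 2.71

2.71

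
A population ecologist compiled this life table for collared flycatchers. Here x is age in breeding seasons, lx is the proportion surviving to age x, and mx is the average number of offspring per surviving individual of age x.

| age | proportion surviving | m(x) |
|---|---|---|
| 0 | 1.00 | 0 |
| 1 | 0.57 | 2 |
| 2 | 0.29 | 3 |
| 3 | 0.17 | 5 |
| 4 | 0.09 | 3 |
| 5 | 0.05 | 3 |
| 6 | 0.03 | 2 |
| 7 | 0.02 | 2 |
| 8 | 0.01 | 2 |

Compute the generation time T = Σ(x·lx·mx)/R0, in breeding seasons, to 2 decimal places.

lx·mx: 0, 1.14, 0.87, 0.85, 0.27, 0.15, 0.06, 0.04, 0.02 → R0 = 3.4
x·lx·mx: 0, 1.14, 1.74, 2.55, 1.08, 0.75, 0.36, 0.28, 0.16 → Σ = 8.06
T = 8.06 / 3.4 = 2.370588… → 2.37

2.37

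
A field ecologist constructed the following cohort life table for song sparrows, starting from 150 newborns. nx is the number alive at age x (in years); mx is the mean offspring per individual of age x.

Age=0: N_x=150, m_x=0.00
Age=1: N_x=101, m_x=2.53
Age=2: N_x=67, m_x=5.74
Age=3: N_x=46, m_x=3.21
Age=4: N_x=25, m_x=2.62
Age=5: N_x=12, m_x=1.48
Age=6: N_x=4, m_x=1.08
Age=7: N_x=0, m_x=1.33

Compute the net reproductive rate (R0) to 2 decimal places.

5.84

lx = nx/n0 = nx/150: 1, 0.67333…, 0.44667…, 0.30667…, 0.16667…, 0.08, 0.02667…, 0
lx·mx by age: 0, 1.703533…, 2.563867…, 0.9844…, 0.436667…, 0.1184, 0.0288…, 0
R0 = Σ lx·mx = 5.835667… → 5.84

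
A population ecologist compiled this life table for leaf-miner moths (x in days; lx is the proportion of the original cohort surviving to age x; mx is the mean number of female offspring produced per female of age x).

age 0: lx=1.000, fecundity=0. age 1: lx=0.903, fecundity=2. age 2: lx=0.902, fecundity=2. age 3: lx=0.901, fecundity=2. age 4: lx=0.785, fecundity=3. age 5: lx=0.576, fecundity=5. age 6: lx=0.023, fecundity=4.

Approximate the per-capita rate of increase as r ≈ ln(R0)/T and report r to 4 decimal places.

R0 = Σ lx·mx = 0 + 1.806 + 1.804 + 1.802 + 2.355 + 2.88 + 0.092 = 10.739
Σ x·lx·mx = 35.192; T = 35.192/10.739 = 3.27703…
r ≈ ln(R0)/T = ln(10.739)/3.27703… = 0.724401… → 0.7244

0.7244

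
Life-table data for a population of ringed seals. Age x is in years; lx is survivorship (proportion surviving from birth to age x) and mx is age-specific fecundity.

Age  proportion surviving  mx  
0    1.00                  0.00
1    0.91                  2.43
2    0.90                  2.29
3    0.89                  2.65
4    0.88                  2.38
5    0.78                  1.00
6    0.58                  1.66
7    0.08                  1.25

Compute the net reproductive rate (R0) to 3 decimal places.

lx·mx by age: 0, 2.2113, 2.061, 2.3585, 2.0944, 0.78, 0.9628, 0.1
R0 = Σ lx·mx = 10.568 → 10.568

10.568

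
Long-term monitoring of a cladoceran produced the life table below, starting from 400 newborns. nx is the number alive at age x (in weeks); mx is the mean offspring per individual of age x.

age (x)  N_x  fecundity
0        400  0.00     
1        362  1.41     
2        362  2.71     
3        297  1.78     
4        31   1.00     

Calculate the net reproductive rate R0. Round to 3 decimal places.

5.128

lx = nx/n0 = nx/400: 1, 0.905, 0.905, 0.7425, 0.0775
lx·mx by age: 0, 1.27605, 2.45255, 1.32165, 0.0775
R0 = Σ lx·mx = 5.12775 → 5.128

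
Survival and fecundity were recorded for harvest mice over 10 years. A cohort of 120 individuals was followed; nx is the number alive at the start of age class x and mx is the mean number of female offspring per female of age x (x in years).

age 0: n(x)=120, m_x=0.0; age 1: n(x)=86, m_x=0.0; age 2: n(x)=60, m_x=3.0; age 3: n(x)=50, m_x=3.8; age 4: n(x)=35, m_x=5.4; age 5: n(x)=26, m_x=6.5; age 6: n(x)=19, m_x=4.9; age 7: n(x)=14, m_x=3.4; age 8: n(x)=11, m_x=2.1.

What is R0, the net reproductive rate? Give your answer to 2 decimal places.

lx = nx/n0 = nx/120: 1, 0.71667…, 0.5, 0.41667…, 0.29167…, 0.21667…, 0.15833…, 0.11667…, 0.09167…
lx·mx by age: 0, 0, 1.5, 1.583333…, 1.575…, 1.408333…, 0.775833…, 0.396667…, 0.1925…
R0 = Σ lx·mx = 7.431667… → 7.43

7.43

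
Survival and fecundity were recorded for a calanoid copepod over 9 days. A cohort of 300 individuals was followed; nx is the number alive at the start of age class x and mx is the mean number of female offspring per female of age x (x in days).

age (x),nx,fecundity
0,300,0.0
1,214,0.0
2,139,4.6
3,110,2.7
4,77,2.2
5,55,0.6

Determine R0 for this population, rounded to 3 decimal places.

3.796

lx = nx/n0 = nx/300: 1, 0.71333…, 0.46333…, 0.36667…, 0.25667…, 0.18333…
lx·mx by age: 0, 0, 2.131333…, 0.99…, 0.564667…, 0.11…
R0 = Σ lx·mx = 3.796… → 3.796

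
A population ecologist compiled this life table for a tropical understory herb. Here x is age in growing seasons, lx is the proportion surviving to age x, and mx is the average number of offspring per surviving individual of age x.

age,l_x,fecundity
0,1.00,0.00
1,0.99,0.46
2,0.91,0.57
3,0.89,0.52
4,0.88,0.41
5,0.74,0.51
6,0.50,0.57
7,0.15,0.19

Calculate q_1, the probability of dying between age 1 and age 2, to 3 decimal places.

q_1 = (l_1 − l_2) / l_1 = (0.99 − 0.91) / 0.99
     = 0.08 / 0.99 = 0.080808… → 0.081

0.081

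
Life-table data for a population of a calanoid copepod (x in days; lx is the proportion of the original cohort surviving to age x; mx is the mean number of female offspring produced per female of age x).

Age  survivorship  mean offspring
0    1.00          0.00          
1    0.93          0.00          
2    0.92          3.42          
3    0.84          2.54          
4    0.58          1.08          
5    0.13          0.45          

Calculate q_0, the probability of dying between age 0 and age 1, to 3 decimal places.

0.070

q_0 = (l_0 − l_1) / l_0 = (1 − 0.93) / 1
     = 0.07 / 1 = 0.07 → 0.070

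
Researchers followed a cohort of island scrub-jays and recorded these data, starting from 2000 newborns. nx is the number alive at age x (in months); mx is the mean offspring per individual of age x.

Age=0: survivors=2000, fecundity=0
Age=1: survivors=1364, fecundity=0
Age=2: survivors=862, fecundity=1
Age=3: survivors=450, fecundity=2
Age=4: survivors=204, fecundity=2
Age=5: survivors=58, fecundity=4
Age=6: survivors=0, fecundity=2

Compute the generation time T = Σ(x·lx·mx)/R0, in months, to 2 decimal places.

3.00

lx = nx/n0 = nx/2000: 1, 0.682, 0.431, 0.225, 0.102, 0.029, 0
lx·mx: 0, 0, 0.431, 0.45, 0.204, 0.116, 0 → R0 = 1.201
x·lx·mx: 0, 0, 0.862, 1.35, 0.816, 0.58, 0 → Σ = 3.608
T = 3.608 / 1.201 = 3.004163… → 3.00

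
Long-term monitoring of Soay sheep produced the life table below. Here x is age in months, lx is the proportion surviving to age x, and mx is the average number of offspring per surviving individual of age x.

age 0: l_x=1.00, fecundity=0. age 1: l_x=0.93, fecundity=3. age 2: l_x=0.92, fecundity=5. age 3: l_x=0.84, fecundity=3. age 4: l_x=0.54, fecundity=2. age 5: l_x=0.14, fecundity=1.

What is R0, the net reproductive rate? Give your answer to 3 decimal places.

lx·mx by age: 0, 2.79, 4.6, 2.52, 1.08, 0.14
R0 = Σ lx·mx = 11.13 → 11.130

11.130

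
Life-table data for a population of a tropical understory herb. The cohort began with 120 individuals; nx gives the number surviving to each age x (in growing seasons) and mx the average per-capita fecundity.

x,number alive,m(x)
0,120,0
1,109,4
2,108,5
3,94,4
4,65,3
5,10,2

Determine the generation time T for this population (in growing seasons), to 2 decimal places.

2.25

lx = nx/n0 = nx/120: 1, 0.90833…, 0.9, 0.78333…, 0.54167…, 0.08333…
lx·mx: 0, 3.633333…, 4.5, 3.133333…, 1.625…, 0.166667… → R0 = 13.058333…
x·lx·mx: 0, 3.633333…, 9, 9.4…, 6.5…, 0.833333… → Σ = 29.366667…
T = 29.366667… / 13.058333… = 2.248883… → 2.25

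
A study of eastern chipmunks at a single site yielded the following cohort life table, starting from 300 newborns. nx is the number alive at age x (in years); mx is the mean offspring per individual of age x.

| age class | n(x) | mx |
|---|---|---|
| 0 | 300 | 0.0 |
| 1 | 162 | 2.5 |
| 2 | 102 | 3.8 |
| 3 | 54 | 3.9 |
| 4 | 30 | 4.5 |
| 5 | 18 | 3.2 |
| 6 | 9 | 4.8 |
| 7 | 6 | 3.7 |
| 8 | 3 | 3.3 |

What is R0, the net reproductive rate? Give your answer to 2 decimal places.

lx = nx/n0 = nx/300: 1, 0.54, 0.34, 0.18, 0.1, 0.06, 0.03, 0.02, 0.01
lx·mx by age: 0, 1.35, 1.292, 0.702, 0.45, 0.192, 0.144, 0.074, 0.033
R0 = Σ lx·mx = 4.237 → 4.24

4.24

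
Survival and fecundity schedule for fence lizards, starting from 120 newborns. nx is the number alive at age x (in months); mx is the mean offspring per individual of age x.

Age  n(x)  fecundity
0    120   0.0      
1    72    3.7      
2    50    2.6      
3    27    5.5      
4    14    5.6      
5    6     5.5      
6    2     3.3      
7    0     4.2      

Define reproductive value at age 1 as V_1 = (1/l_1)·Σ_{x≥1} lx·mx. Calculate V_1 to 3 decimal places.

9.207

lx = nx/n0 = nx/120: 1, 0.6, 0.41667…, 0.225, 0.11667…, 0.05, 0.01667…, 0
lx·mx for x ≥ 1: 2.22, 1.083333…, 1.2375, 0.653333…, 0.275, 0.055…, 0 → sum = 5.524167…
V_1 = 5.524167… / l_1 = 5.524167… / 0.6 = 9.206944… → 9.207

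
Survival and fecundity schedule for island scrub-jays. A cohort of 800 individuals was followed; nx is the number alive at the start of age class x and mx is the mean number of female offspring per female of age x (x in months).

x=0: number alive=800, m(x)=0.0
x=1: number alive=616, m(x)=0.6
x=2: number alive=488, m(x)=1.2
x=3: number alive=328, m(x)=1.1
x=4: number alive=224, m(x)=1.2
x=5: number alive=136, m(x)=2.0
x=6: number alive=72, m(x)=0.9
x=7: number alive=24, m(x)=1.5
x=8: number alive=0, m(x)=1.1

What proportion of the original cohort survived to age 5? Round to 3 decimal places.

0.170

l_5 = n_5/n_0 = 136/800 = 0.17 → 0.170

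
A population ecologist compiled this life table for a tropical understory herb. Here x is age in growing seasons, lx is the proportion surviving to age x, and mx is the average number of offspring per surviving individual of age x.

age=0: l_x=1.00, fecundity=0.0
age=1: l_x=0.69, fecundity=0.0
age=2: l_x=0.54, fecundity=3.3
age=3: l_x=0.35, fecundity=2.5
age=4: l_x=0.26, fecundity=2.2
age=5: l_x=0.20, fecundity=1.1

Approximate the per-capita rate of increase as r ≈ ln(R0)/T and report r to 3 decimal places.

0.446

R0 = Σ lx·mx = 0 + 0 + 1.782 + 0.875 + 0.572 + 0.22 = 3.449
Σ x·lx·mx = 9.577; T = 9.577/3.449 = 2.77675…
r ≈ ln(R0)/T = ln(3.449)/2.77675… = 0.44588… → 0.446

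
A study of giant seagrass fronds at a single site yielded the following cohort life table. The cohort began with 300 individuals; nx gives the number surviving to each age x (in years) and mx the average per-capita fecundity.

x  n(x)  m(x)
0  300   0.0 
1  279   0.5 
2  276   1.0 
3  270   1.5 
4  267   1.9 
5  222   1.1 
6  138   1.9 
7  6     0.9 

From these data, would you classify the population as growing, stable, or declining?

growing

lx = nx/n0 = nx/300: 1, 0.93, 0.92, 0.9, 0.89, 0.74, 0.46, 0.02
R0 = Σ lx·mx = 0 + 0.465 + 0.92 + 1.35 + 1.691 + 0.814 + 0.874 + 0.018 = 6.132
R0 > 1, so the population is growing.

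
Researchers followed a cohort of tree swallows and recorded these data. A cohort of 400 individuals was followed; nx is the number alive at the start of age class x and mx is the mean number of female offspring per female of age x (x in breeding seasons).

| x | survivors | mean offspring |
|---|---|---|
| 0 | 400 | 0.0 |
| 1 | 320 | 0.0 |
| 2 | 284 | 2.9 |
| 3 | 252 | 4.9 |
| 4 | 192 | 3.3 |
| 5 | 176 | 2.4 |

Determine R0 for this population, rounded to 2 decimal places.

lx = nx/n0 = nx/400: 1, 0.8, 0.71, 0.63, 0.48, 0.44
lx·mx by age: 0, 0, 2.059, 3.087, 1.584, 1.056
R0 = Σ lx·mx = 7.786 → 7.79

7.79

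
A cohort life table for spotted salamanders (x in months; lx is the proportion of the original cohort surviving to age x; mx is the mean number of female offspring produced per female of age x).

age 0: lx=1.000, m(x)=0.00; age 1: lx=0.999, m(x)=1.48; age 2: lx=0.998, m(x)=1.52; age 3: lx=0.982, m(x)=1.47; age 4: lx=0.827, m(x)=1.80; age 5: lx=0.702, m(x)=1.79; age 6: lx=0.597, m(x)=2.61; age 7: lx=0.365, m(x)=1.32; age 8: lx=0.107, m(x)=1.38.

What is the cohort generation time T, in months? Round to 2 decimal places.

lx·mx: 0, 1.47852, 1.51696, 1.44354, 1.4886, 1.25658, 1.55817, 0.4818, 0.14766 → R0 = 9.37183
x·lx·mx: 0, 1.47852, 3.03392, 4.33062, 5.9544, 6.2829, 9.34902, 3.3726, 1.18128 → Σ = 34.98326
T = 34.98326 / 9.37183 = 3.73281… → 3.73

3.73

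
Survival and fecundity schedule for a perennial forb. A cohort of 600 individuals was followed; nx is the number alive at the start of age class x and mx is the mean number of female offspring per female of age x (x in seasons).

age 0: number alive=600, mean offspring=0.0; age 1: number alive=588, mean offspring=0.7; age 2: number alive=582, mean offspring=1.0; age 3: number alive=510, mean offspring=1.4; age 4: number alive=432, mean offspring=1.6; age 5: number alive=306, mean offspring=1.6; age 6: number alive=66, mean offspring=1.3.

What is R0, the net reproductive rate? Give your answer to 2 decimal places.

4.96

lx = nx/n0 = nx/600: 1, 0.98, 0.97, 0.85, 0.72, 0.51, 0.11
lx·mx by age: 0, 0.686, 0.97, 1.19, 1.152, 0.816, 0.143
R0 = Σ lx·mx = 4.957 → 4.96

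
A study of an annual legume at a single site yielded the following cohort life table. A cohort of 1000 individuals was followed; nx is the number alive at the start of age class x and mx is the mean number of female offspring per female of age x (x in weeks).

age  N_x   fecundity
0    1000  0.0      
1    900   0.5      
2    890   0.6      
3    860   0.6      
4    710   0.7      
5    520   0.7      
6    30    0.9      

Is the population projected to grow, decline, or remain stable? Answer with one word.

lx = nx/n0 = nx/1000: 1, 0.9, 0.89, 0.86, 0.71, 0.52, 0.03
R0 = Σ lx·mx = 0 + 0.45 + 0.534 + 0.516 + 0.497 + 0.364 + 0.027 = 2.388
R0 > 1, so the population is growing.

growing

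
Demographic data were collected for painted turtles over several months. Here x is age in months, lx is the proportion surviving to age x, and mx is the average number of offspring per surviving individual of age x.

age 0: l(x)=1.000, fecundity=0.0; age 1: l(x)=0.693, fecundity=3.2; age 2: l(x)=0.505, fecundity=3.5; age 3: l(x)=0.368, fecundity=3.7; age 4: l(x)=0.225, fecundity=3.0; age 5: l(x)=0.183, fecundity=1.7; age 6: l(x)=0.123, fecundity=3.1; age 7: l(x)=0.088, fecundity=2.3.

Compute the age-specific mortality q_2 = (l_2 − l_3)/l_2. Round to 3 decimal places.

q_2 = (l_2 − l_3) / l_2 = (0.505 − 0.368) / 0.505
     = 0.137 / 0.505 = 0.271287… → 0.271

0.271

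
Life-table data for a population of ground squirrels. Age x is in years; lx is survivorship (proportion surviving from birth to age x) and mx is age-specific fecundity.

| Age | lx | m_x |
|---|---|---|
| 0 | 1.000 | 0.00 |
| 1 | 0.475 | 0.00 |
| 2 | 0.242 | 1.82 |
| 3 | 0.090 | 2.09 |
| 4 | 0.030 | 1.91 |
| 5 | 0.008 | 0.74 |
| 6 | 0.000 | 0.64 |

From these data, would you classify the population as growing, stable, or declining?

R0 = Σ lx·mx = 0 + 0 + 0.44044 + 0.1881 + 0.0573 + 0.00592 + 0 = 0.69176
R0 < 1, so the population is declining.

declining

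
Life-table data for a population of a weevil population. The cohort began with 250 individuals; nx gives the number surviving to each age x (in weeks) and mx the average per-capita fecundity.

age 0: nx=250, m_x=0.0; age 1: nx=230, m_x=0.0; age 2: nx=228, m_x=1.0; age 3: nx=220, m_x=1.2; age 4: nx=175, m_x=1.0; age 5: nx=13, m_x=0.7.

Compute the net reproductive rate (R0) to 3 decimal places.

2.704

lx = nx/n0 = nx/250: 1, 0.92, 0.912, 0.88, 0.7, 0.052
lx·mx by age: 0, 0, 0.912, 1.056, 0.7, 0.0364
R0 = Σ lx·mx = 2.7044 → 2.704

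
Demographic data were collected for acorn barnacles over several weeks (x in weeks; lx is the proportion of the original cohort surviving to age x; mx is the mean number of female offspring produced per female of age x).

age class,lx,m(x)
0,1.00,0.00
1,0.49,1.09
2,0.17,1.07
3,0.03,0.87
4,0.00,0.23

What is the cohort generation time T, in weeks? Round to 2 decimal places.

lx·mx: 0, 0.5341, 0.1819, 0.0261, 0 → R0 = 0.7421
x·lx·mx: 0, 0.5341, 0.3638, 0.0783, 0 → Σ = 0.9762
T = 0.9762 / 0.7421 = 1.315456… → 1.32

1.32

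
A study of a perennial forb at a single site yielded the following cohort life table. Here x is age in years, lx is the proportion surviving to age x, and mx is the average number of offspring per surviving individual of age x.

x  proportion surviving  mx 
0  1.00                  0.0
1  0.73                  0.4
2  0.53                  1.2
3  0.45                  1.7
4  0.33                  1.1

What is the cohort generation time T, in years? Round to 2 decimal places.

2.58

lx·mx: 0, 0.292, 0.636, 0.765, 0.363 → R0 = 2.056
x·lx·mx: 0, 0.292, 1.272, 2.295, 1.452 → Σ = 5.311
T = 5.311 / 2.056 = 2.583171… → 2.58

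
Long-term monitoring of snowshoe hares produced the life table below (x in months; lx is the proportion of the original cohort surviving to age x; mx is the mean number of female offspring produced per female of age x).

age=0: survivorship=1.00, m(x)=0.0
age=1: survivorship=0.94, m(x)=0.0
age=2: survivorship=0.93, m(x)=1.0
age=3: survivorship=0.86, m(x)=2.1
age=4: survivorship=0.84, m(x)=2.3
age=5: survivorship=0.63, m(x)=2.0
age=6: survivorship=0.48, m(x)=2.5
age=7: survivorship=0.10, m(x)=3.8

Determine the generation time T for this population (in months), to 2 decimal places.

4.15

lx·mx: 0, 0, 0.93, 1.806, 1.932, 1.26, 1.2, 0.38 → R0 = 7.508
x·lx·mx: 0, 0, 1.86, 5.418, 7.728, 6.3, 7.2, 2.66 → Σ = 31.166
T = 31.166 / 7.508 = 4.151039… → 4.15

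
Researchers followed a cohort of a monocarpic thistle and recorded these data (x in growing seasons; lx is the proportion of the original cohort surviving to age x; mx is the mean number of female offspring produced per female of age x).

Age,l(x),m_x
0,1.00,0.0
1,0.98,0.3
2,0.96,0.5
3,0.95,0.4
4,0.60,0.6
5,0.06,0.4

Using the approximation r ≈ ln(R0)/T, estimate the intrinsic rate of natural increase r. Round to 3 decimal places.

R0 = Σ lx·mx = 0 + 0.294 + 0.48 + 0.38 + 0.36 + 0.024 = 1.538
Σ x·lx·mx = 3.954; T = 3.954/1.538 = 2.57087…
r ≈ ln(R0)/T = ln(1.538)/2.57087… = 0.16745… → 0.167

0.167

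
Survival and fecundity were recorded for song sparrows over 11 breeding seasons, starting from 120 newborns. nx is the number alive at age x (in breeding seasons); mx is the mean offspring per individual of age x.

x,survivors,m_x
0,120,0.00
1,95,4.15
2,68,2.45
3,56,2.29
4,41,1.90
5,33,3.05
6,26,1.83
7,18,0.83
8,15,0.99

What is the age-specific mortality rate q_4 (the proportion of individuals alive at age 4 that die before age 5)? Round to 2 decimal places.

0.20

lx = nx/n0 = nx/120: 1, 0.79167…, 0.56667…, 0.46667…, 0.34167…, 0.275, 0.21667…, 0.15, 0.125
q_4 = (l_4 − l_5) / l_4 = (0.341667… − 0.275) / 0.341667…
     = 0.066667… / 0.341667… = 0.195122… → 0.20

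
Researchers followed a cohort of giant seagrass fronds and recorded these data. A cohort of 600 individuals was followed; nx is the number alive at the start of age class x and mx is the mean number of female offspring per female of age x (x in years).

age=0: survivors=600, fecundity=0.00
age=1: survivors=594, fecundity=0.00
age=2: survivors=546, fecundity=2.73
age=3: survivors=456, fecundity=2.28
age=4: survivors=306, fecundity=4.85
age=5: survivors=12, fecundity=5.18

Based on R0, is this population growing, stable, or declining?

growing

lx = nx/n0 = nx/600: 1, 0.99, 0.91, 0.76, 0.51, 0.02
R0 = Σ lx·mx = 0 + 0 + 2.4843 + 1.7328 + 2.4735 + 0.1036 = 6.7942
R0 > 1, so the population is growing.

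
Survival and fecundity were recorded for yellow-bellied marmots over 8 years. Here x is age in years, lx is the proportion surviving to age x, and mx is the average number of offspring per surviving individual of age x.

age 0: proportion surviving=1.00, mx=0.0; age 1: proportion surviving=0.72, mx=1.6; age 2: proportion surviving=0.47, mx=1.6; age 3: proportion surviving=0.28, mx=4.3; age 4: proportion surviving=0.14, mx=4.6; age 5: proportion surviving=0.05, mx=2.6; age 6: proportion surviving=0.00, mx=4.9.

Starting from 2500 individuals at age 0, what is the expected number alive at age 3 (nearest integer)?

Expected survivors = N0 · l_3 = 2500 × 0.28 = 700 → 700

700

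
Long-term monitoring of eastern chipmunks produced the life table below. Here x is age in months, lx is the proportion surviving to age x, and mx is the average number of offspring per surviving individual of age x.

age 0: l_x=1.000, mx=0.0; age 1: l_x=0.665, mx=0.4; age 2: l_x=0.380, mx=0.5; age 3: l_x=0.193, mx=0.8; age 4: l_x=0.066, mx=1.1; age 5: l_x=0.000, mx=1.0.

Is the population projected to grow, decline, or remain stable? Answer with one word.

declining

R0 = Σ lx·mx = 0 + 0.266 + 0.19 + 0.1544 + 0.0726 + 0 = 0.683
R0 < 1, so the population is declining.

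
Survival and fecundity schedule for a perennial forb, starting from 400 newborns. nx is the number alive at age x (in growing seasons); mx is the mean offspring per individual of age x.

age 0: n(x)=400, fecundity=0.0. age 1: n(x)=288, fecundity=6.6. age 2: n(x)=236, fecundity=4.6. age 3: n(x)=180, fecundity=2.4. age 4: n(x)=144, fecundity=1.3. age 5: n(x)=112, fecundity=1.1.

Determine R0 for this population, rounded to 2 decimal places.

lx = nx/n0 = nx/400: 1, 0.72, 0.59, 0.45, 0.36, 0.28
lx·mx by age: 0, 4.752, 2.714, 1.08, 0.468, 0.308
R0 = Σ lx·mx = 9.322 → 9.32

9.32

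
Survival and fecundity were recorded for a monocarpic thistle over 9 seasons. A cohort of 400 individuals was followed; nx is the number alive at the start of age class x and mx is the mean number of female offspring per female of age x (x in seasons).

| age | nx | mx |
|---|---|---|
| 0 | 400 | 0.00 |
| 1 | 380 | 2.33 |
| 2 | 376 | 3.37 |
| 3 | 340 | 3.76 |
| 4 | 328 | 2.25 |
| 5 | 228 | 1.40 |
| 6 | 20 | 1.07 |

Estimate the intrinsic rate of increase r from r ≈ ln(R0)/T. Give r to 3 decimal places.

lx = nx/n0 = nx/400: 1, 0.95, 0.94, 0.85, 0.82, 0.57, 0.05
R0 = Σ lx·mx = 0 + 2.2135 + 3.1678 + 3.196 + 1.845 + 0.798 + 0.0535 = 11.2738
Σ x·lx·mx = 29.8281; T = 29.8281/11.2738 = 2.64579…
r ≈ ln(R0)/T = ln(11.2738)/2.64579… = 0.9156… → 0.916

0.916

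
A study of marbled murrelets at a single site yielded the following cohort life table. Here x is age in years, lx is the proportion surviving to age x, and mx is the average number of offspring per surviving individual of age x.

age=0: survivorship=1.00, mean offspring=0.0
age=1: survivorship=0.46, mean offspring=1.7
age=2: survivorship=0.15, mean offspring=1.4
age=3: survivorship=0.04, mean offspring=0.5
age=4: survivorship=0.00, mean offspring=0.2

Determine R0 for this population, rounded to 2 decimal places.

lx·mx by age: 0, 0.782, 0.21, 0.02, 0
R0 = Σ lx·mx = 1.012 → 1.01

1.01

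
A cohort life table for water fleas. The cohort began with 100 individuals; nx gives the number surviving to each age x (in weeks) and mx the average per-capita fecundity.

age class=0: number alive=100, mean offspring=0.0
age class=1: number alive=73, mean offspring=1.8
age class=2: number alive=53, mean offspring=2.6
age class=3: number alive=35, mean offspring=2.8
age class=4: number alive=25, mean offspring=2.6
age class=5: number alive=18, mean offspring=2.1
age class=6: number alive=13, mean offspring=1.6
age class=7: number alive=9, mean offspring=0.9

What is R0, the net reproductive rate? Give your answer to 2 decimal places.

lx = nx/n0 = nx/100: 1, 0.73, 0.53, 0.35, 0.25, 0.18, 0.13, 0.09
lx·mx by age: 0, 1.314, 1.378, 0.98, 0.65, 0.378, 0.208, 0.081
R0 = Σ lx·mx = 4.989 → 4.99

4.99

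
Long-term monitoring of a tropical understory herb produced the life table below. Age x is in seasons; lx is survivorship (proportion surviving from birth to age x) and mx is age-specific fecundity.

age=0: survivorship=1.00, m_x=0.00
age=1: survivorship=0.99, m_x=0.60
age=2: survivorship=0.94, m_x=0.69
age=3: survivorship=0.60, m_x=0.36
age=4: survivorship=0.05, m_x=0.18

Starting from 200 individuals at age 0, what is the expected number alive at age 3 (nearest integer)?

Expected survivors = N0 · l_3 = 200 × 0.60 = 120 → 120

120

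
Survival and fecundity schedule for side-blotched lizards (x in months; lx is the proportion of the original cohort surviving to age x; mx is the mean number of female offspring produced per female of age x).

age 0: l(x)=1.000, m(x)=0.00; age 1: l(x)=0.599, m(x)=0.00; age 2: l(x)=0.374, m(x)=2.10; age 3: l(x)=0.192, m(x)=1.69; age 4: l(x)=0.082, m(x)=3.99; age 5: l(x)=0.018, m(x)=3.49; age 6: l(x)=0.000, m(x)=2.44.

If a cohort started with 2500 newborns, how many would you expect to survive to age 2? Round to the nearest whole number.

Expected survivors = N0 · l_2 = 2500 × 0.374 = 935 → 935

935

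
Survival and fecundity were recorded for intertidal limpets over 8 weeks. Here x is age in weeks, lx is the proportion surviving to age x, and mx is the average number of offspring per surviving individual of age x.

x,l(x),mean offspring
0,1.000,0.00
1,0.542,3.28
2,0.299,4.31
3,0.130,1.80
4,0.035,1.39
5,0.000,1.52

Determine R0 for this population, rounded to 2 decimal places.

lx·mx by age: 0, 1.77776, 1.28869, 0.234, 0.04865, 0
R0 = Σ lx·mx = 3.3491 → 3.35

3.35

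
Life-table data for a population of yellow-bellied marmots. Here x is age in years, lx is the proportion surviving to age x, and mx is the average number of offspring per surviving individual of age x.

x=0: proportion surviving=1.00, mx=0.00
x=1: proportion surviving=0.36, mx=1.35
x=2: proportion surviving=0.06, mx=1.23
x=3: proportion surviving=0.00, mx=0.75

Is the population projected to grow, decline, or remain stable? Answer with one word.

R0 = Σ lx·mx = 0 + 0.486 + 0.0738 + 0 = 0.5598
R0 < 1, so the population is declining.

declining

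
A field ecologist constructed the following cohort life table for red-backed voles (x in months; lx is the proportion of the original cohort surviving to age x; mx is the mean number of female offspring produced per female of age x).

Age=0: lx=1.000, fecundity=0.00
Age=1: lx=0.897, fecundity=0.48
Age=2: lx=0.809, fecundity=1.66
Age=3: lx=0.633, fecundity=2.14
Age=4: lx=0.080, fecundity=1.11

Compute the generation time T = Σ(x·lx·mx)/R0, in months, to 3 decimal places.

lx·mx: 0, 0.43056, 1.34294, 1.35462, 0.0888 → R0 = 3.21692
x·lx·mx: 0, 0.43056, 2.68588, 4.06386, 0.3552 → Σ = 7.5355
T = 7.5355 / 3.21692 = 2.342458… → 2.342

2.342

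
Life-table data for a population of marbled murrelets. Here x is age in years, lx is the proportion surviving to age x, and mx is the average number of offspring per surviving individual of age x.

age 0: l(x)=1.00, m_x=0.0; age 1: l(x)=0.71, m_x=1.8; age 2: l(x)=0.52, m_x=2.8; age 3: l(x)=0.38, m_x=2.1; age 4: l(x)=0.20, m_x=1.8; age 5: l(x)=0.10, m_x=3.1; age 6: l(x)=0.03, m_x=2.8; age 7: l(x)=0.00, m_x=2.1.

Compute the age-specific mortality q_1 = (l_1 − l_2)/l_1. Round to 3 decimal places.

0.268

q_1 = (l_1 − l_2) / l_1 = (0.71 − 0.52) / 0.71
     = 0.19 / 0.71 = 0.267606… → 0.268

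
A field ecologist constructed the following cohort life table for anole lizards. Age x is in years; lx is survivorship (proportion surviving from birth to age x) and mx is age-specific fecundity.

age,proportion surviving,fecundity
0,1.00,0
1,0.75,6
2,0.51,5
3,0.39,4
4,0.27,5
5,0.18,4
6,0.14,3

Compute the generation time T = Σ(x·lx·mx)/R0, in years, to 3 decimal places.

2.324

lx·mx: 0, 4.5, 2.55, 1.56, 1.35, 0.72, 0.42 → R0 = 11.1
x·lx·mx: 0, 4.5, 5.1, 4.68, 5.4, 3.6, 2.52 → Σ = 25.8
T = 25.8 / 11.1 = 2.324324… → 2.324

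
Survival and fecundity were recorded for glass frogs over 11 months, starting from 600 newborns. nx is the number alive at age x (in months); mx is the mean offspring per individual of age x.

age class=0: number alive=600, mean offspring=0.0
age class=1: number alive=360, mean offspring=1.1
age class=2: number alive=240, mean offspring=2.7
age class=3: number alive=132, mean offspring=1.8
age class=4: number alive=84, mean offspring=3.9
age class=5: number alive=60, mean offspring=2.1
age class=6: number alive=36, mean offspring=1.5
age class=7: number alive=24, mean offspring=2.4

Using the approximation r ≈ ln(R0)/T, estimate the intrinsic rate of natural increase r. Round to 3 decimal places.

0.409

lx = nx/n0 = nx/600: 1, 0.6, 0.4, 0.22, 0.14, 0.1, 0.06, 0.04
R0 = Σ lx·mx = 0 + 0.66 + 1.08 + 0.396 + 0.546 + 0.21 + 0.09 + 0.096 = 3.078
Σ x·lx·mx = 8.454; T = 8.454/3.078 = 2.74659…
r ≈ ln(R0)/T = ln(3.078)/2.74659… = 0.40934… → 0.409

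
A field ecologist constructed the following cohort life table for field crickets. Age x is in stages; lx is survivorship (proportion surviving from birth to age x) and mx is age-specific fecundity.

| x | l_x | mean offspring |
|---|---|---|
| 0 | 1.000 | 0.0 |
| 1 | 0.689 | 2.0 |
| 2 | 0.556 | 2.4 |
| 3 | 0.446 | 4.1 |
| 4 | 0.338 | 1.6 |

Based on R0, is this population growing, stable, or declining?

R0 = Σ lx·mx = 0 + 1.378 + 1.3344 + 1.8286 + 0.5408 = 5.0818
R0 > 1, so the population is growing.

growing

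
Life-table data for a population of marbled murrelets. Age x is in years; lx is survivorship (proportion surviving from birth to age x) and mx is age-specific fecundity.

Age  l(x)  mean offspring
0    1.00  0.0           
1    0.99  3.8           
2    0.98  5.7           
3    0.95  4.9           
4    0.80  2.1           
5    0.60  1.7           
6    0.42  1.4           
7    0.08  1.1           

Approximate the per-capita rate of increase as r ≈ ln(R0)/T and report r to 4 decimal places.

1.1061

R0 = Σ lx·mx = 0 + 3.762 + 5.586 + 4.655 + 1.68 + 1.02 + 0.588 + 0.088 = 17.379
Σ x·lx·mx = 44.863; T = 44.863/17.379 = 2.58145…
r ≈ ln(R0)/T = ln(17.379)/2.58145… = 1.10607… → 1.1061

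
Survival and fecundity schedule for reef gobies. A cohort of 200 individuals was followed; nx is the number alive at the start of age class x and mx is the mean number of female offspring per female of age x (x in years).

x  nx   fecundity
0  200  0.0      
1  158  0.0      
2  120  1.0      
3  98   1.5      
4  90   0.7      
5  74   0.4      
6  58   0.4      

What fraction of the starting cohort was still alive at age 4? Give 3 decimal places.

l_4 = n_4/n_0 = 90/200 = 0.45 → 0.450

0.450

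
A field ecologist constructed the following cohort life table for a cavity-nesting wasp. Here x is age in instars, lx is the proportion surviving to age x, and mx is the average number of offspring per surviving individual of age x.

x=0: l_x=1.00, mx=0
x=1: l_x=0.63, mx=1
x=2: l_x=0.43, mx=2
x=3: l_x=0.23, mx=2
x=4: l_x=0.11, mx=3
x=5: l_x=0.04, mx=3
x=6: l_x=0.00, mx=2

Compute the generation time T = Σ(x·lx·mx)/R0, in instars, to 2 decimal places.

2.35

lx·mx: 0, 0.63, 0.86, 0.46, 0.33, 0.12, 0 → R0 = 2.4
x·lx·mx: 0, 0.63, 1.72, 1.38, 1.32, 0.6, 0 → Σ = 5.65
T = 5.65 / 2.4 = 2.354167… → 2.35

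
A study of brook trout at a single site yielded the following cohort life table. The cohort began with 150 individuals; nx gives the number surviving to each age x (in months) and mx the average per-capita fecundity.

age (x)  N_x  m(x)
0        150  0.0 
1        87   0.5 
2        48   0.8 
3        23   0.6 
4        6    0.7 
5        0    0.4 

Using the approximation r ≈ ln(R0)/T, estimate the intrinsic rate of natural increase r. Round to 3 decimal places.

-0.227

lx = nx/n0 = nx/150: 1, 0.58, 0.32, 0.15333…, 0.04, 0
R0 = Σ lx·mx = 0 + 0.29 + 0.256 + 0.092… + 0.028 + 0 = 0.666…
Σ x·lx·mx = 1.19…; T = 1.19…/0.666… = 1.78679…
r ≈ ln(R0)/T = ln(0.666…)/1.78679… = -0.22748… → -0.227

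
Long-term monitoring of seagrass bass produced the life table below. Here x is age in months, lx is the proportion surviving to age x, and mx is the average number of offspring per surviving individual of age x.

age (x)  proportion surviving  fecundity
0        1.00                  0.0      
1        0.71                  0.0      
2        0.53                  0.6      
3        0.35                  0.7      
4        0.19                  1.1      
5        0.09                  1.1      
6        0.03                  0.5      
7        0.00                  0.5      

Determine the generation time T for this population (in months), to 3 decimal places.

3.151

lx·mx: 0, 0, 0.318, 0.245, 0.209, 0.099, 0.015, 0 → R0 = 0.886
x·lx·mx: 0, 0, 0.636, 0.735, 0.836, 0.495, 0.09, 0 → Σ = 2.792
T = 2.792 / 0.886 = 3.151242… → 3.151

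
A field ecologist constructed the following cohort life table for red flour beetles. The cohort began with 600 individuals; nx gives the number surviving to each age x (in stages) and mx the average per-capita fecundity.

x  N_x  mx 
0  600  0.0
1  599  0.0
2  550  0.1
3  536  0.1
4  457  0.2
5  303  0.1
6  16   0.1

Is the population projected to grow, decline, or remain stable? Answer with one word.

declining

lx = nx/n0 = nx/600: 1, 0.99833…, 0.91667…, 0.89333…, 0.76167…, 0.505, 0.02667…
R0 = Σ lx·mx = 0 + 0 + 0.091667… + 0.089333… + 0.152333… + 0.0505 + 0.002667… = 0.3865…
R0 < 1, so the population is declining.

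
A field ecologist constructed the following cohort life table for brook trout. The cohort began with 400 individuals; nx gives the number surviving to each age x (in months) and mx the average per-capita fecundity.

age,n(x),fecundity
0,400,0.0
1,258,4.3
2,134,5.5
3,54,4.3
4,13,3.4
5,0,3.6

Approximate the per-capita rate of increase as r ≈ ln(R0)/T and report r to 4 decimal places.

1.0249

lx = nx/n0 = nx/400: 1, 0.645, 0.335, 0.135, 0.0325, 0
R0 = Σ lx·mx = 0 + 2.7735 + 1.8425 + 0.5805 + 0.1105 + 0 = 5.307
Σ x·lx·mx = 8.642; T = 8.642/5.307 = 1.62842…
r ≈ ln(R0)/T = ln(5.307)/1.62842… = 1.024939… → 1.0249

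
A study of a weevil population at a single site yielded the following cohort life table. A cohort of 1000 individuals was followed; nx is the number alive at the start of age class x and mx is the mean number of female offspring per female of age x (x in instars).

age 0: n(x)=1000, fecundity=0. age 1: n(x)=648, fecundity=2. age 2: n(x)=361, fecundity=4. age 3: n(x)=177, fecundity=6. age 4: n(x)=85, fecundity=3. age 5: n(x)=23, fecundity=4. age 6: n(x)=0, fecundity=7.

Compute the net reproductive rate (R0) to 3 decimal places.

4.149

lx = nx/n0 = nx/1000: 1, 0.648, 0.361, 0.177, 0.085, 0.023, 0
lx·mx by age: 0, 1.296, 1.444, 1.062, 0.255, 0.092, 0
R0 = Σ lx·mx = 4.149 → 4.149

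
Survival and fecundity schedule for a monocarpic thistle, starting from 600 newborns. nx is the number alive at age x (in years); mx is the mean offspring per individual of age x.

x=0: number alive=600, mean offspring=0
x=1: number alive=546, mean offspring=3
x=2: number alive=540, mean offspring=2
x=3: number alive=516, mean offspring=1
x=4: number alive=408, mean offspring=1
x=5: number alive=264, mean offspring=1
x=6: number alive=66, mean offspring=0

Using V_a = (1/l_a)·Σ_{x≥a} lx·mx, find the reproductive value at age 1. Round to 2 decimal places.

lx = nx/n0 = nx/600: 1, 0.91, 0.9, 0.86, 0.68, 0.44, 0.11
lx·mx for x ≥ 1: 2.73, 1.8, 0.86, 0.68, 0.44, 0 → sum = 6.51
V_1 = 6.51 / l_1 = 6.51 / 0.91 = 7.153846… → 7.15

7.15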